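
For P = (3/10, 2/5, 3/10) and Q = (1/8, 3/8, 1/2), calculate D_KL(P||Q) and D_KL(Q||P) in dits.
D_KL(P||Q) = 0.0587, D_KL(Q||P) = 0.0529

KL divergence is not symmetric: D_KL(P||Q) ≠ D_KL(Q||P) in general.

D_KL(P||Q) = 0.0587 dits
D_KL(Q||P) = 0.0529 dits

No, they are not equal!

This asymmetry is why KL divergence is not a true distance metric.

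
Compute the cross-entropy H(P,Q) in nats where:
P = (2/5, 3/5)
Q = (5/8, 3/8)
0.7765 nats

Cross-entropy: H(P,Q) = -Σ p(x) log q(x)

Alternatively: H(P,Q) = H(P) + D_KL(P||Q)
H(P) = 0.6730 nats
D_KL(P||Q) = 0.1035 nats

H(P,Q) = 0.6730 + 0.1035 = 0.7765 nats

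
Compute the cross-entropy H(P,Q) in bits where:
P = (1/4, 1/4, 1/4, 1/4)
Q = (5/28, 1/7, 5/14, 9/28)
2.1039 bits

Cross-entropy: H(P,Q) = -Σ p(x) log q(x)

Alternatively: H(P,Q) = H(P) + D_KL(P||Q)
H(P) = 2.0000 bits
D_KL(P||Q) = 0.1039 bits

H(P,Q) = 2.0000 + 0.1039 = 2.1039 bits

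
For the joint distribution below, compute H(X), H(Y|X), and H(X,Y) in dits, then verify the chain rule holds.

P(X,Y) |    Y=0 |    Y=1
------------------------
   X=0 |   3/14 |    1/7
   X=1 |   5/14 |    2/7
H(X,Y) = 0.5792, H(X) = 0.2831, H(Y|X) = 0.2962 (all in dits)

Chain rule: H(X,Y) = H(X) + H(Y|X)

Left side — joint entropy directly:
H(X,Y) = -Σ p(x,y) log p(x,y) = 0.5792 dits

Right side — compute H(Y|X) from the conditional distributions:
P(X) = (5/14, 9/14), so H(X) = 0.2831 dits
H(Y|X) = Σ_x P(X=x) · H(Y|X=x):
  P(Y|X=0) = (3/5, 2/5), H(Y|X=0) = 0.2923, weight P(X=0) = 5/14
  P(Y|X=1) = (5/9, 4/9), H(Y|X=1) = 0.2983, weight P(X=1) = 9/14
H(Y|X) = 0.2962 dits

H(X) + H(Y|X) = 0.2831 + 0.2962 = 0.5792 dits

Both sides equal 0.5792 dits. ✓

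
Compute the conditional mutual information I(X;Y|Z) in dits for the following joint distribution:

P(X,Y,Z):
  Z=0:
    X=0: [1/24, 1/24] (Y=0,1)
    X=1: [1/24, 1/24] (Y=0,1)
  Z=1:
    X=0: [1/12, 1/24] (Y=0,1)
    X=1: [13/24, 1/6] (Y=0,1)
0.0011 dits

Conditional mutual information: I(X;Y|Z) = H(X|Z) + H(Y|Z) - H(X,Y|Z)

H(Z) = 0.1957
H(X,Z) = 0.3988 → H(X|Z) = 0.2032
H(Y,Z) = 0.4494 → H(Y|Z) = 0.2537
H(X,Y,Z) = 0.6514 → H(X,Y|Z) = 0.4557

I(X;Y|Z) = 0.2032 + 0.2537 - 0.4557 = 0.0011 dits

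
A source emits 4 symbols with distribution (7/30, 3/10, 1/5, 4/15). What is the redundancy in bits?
0.0161 bits

Redundancy measures how far a source is from maximum entropy:
R = H_max - H(X)

Maximum entropy for 4 symbols: H_max = log_2(4) = 2.0000 bits
Actual entropy: H(X) = 1.9839 bits
Redundancy: R = 2.0000 - 1.9839 = 0.0161 bits

This redundancy represents potential for compression: the source could be compressed by 0.0161 bits per symbol.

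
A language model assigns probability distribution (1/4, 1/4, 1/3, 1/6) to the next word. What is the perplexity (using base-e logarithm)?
3.8883

Perplexity is e^H (or exp(H) for natural log).

First, H = -Σ p log p = 1.3580 nats
Perplexity = e^1.3580 = 3.8883

Interpretation: The model's uncertainty is equivalent to choosing uniformly among 3.9 options.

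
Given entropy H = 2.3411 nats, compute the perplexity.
10.3927

Perplexity is e^H (or exp(H) for natural log).

H = 2.3411 nats
Perplexity = e^2.3411 = 10.3927

Interpretation: The model's uncertainty is equivalent to choosing uniformly among 10.4 options.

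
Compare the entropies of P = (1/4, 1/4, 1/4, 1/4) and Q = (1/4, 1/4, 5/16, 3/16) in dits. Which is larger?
P

Computing entropies in dits:
H(P) = 0.6021
H(Q) = 0.5952

Distribution P has higher entropy.

Intuition: The distribution closer to uniform (more spread out) has higher entropy.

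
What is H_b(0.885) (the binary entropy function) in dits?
0.1550 dits

The binary entropy function is:
H(p) = -p log(p) - (1-p) log(1-p)

H(0.885) = -0.885 × log_10(0.885) - 0.115 × log_10(0.115)
H(0.885) = 0.1550 dits

Note: Binary entropy is maximized at p=0.5 (H=1 bit) and minimized at p=0 or p=1 (H=0).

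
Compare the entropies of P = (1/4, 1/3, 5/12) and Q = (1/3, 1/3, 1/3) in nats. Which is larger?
Q

Computing entropies in nats:
H(P) = 1.0776
H(Q) = 1.0986

Distribution Q has higher entropy.

Intuition: The distribution closer to uniform (more spread out) has higher entropy.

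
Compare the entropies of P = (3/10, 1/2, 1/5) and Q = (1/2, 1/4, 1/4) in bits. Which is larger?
Q

Computing entropies in bits:
H(P) = 1.4855
H(Q) = 1.5000

Distribution Q has higher entropy.

Intuition: The distribution closer to uniform (more spread out) has higher entropy.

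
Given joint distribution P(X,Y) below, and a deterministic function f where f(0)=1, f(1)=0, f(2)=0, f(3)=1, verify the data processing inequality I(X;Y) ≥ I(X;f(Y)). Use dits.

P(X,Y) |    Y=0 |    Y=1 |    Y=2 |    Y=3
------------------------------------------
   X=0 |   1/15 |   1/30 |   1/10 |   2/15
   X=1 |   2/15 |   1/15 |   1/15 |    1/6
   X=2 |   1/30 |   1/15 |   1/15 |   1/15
I(X;Y) = 0.0163, I(X;f(Y)) = 0.0095, inequality holds: 0.0163 ≥ 0.0095

Data Processing Inequality: For any Markov chain X → Y → Z, we have I(X;Y) ≥ I(X;Z).

Here Z = f(Y) is a deterministic function of Y, forming X → Y → Z.

Original I(X;Y) = 0.0163 dits

After applying f:
P(X,Z) where Z=f(Y):
- P(X,Z=0) = P(X,Y=1) + P(X,Y=2)
- P(X,Z=1) = P(X,Y=0) + P(X,Y=3)

I(X;Z) = I(X;f(Y)) = 0.0095 dits

Verification: 0.0163 ≥ 0.0095 ✓

Information cannot be created by processing; the function f can only lose information about X.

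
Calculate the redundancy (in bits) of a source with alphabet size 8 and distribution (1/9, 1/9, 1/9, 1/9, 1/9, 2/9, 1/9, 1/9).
0.0523 bits

Redundancy measures how far a source is from maximum entropy:
R = H_max - H(X)

Maximum entropy for 8 symbols: H_max = log_2(8) = 3.0000 bits
Actual entropy: H(X) = 2.9477 bits
Redundancy: R = 3.0000 - 2.9477 = 0.0523 bits

This redundancy represents potential for compression: the source could be compressed by 0.0523 bits per symbol.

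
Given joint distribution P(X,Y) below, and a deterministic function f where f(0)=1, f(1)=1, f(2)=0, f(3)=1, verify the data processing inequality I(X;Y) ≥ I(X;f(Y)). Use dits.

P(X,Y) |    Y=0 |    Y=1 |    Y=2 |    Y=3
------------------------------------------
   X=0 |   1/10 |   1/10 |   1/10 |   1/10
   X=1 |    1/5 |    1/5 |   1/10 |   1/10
I(X;Y) = 0.0060, I(X;f(Y)) = 0.0022, inequality holds: 0.0060 ≥ 0.0022

Data Processing Inequality: For any Markov chain X → Y → Z, we have I(X;Y) ≥ I(X;Z).

Here Z = f(Y) is a deterministic function of Y, forming X → Y → Z.

Original I(X;Y) = 0.0060 dits

After applying f:
P(X,Z) where Z=f(Y):
- P(X,Z=0) = P(X,Y=2)
- P(X,Z=1) = P(X,Y=0) + P(X,Y=1) + P(X,Y=3)

I(X;Z) = I(X;f(Y)) = 0.0022 dits

Verification: 0.0060 ≥ 0.0022 ✓

Information cannot be created by processing; the function f can only lose information about X.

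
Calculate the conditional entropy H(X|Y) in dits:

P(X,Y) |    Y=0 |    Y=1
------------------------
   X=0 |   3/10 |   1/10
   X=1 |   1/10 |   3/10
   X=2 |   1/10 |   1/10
0.4127 dits

Using the chain rule: H(X|Y) = H(X,Y) - H(Y)

First, compute H(X,Y) = 0.7137 dits

Marginal P(Y) = (1/2, 1/2)
H(Y) = 0.3010 dits

H(X|Y) = H(X,Y) - H(Y) = 0.7137 - 0.3010 = 0.4127 dits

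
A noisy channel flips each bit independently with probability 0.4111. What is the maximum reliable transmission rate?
0.0229 bits

For a binary symmetric channel (BSC) with error probability p:
Capacity C = 1 - H(p) bits per symbol

where H(p) = -p log₂(p) - (1-p) log₂(1-p) is the binary entropy function.

H(0.4111) = 0.9771 bits
C = 1 - 0.9771 = 0.0229 bits per symbol

This means we can reliably transmit up to 0.0229 bits of information per channel use.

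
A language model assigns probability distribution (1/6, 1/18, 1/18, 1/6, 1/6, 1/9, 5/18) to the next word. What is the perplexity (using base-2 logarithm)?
6.1533

Perplexity is 2^H (or exp(H) for natural log).

First, H = -Σ p log p = 2.6214 bits
Perplexity = 2^2.6214 = 6.1533

Interpretation: The model's uncertainty is equivalent to choosing uniformly among 6.2 options.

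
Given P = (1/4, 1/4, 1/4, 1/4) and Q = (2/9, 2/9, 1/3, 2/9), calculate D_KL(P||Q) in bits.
0.0237 bits

KL divergence: D_KL(P||Q) = Σ p(x) log(p(x)/q(x))

Computing term by term:
  x=0: 1/4 × log_2[(1/4)/(2/9)] = 1/4 × 0.1699 = 0.0425
  x=1: 1/4 × log_2[(1/4)/(2/9)] = 1/4 × 0.1699 = 0.0425
  x=2: 1/4 × log_2[(1/4)/(1/3)] = 1/4 × -0.4150 = -0.1038
  x=3: 1/4 × log_2[(1/4)/(2/9)] = 1/4 × 0.1699 = 0.0425

D_KL(P||Q) = 0.0237 bits

Note: KL divergence is always non-negative and equals 0 iff P = Q.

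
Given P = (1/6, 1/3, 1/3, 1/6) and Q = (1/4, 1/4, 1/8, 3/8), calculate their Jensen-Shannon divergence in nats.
0.0523 nats

Jensen-Shannon divergence is:
JSD(P||Q) = 0.5 × D_KL(P||M) + 0.5 × D_KL(Q||M)
where M = 0.5 × (P + Q) is the mixture distribution.

M = 0.5 × (1/6, 1/3, 1/3, 1/6) + 0.5 × (1/4, 1/4, 1/8, 3/8) = (5/24, 7/24, 0.229167, 0.270833)

D_KL(P||M) = 0.0513 nats
D_KL(Q||M) = 0.0533 nats

JSD(P||Q) = 0.5 × 0.0513 + 0.5 × 0.0533 = 0.0523 nats

Unlike KL divergence, JSD is symmetric and bounded: 0 ≤ JSD ≤ log(2).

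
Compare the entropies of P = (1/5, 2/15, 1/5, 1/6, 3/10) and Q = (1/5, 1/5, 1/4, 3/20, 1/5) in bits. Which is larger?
Q

Computing entropies in bits:
H(P) = 2.2683
H(Q) = 2.3037

Distribution Q has higher entropy.

Intuition: The distribution closer to uniform (more spread out) has higher entropy.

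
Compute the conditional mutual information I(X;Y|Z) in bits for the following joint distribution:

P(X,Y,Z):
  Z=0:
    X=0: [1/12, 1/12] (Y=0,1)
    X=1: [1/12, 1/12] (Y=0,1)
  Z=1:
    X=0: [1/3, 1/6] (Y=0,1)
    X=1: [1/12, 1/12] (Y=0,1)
0.0105 bits

Conditional mutual information: I(X;Y|Z) = H(X|Z) + H(Y|Z) - H(X,Y|Z)

H(Z) = 0.9183
H(X,Z) = 1.7925 → H(X|Z) = 0.8742
H(Y,Z) = 1.8879 → H(Y|Z) = 0.9696
H(X,Y,Z) = 2.7516 → H(X,Y|Z) = 1.8333

I(X;Y|Z) = 0.8742 + 0.9696 - 1.8333 = 0.0105 bits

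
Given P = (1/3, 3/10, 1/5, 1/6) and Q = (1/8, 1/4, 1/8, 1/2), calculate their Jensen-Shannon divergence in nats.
0.0737 nats

Jensen-Shannon divergence is:
JSD(P||Q) = 0.5 × D_KL(P||M) + 0.5 × D_KL(Q||M)
where M = 0.5 × (P + Q) is the mixture distribution.

M = 0.5 × (1/3, 3/10, 1/5, 1/6) + 0.5 × (1/8, 1/4, 1/8, 1/2) = (0.229167, 11/40, 0.1625, 1/3)

D_KL(P||M) = 0.0770 nats
D_KL(Q||M) = 0.0703 nats

JSD(P||Q) = 0.5 × 0.0770 + 0.5 × 0.0703 = 0.0737 nats

Unlike KL divergence, JSD is symmetric and bounded: 0 ≤ JSD ≤ log(2).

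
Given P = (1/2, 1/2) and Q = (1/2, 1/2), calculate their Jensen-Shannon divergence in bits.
0.0000 bits

Jensen-Shannon divergence is:
JSD(P||Q) = 0.5 × D_KL(P||M) + 0.5 × D_KL(Q||M)
where M = 0.5 × (P + Q) is the mixture distribution.

M = 0.5 × (1/2, 1/2) + 0.5 × (1/2, 1/2) = (1/2, 1/2)

D_KL(P||M) = 0.0000 bits
D_KL(Q||M) = 0.0000 bits

JSD(P||Q) = 0.5 × 0.0000 + 0.5 × 0.0000 = 0.0000 bits

Unlike KL divergence, JSD is symmetric and bounded: 0 ≤ JSD ≤ log(2).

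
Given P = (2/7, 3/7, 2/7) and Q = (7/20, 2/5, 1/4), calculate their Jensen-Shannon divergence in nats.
0.0025 nats

Jensen-Shannon divergence is:
JSD(P||Q) = 0.5 × D_KL(P||M) + 0.5 × D_KL(Q||M)
where M = 0.5 × (P + Q) is the mixture distribution.

M = 0.5 × (2/7, 3/7, 2/7) + 0.5 × (7/20, 2/5, 1/4) = (0.317857, 0.414286, 0.267857)

D_KL(P||M) = 0.0025 nats
D_KL(Q||M) = 0.0024 nats

JSD(P||Q) = 0.5 × 0.0025 + 0.5 × 0.0024 = 0.0025 nats

Unlike KL divergence, JSD is symmetric and bounded: 0 ≤ JSD ≤ log(2).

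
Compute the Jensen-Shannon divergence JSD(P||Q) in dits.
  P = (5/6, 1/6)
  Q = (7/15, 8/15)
0.0333 dits

Jensen-Shannon divergence is:
JSD(P||Q) = 0.5 × D_KL(P||M) + 0.5 × D_KL(Q||M)
where M = 0.5 × (P + Q) is the mixture distribution.

M = 0.5 × (5/6, 1/6) + 0.5 × (7/15, 8/15) = (13/20, 7/20)

D_KL(P||M) = 0.0362 dits
D_KL(Q||M) = 0.0304 dits

JSD(P||Q) = 0.5 × 0.0362 + 0.5 × 0.0304 = 0.0333 dits

Unlike KL divergence, JSD is symmetric and bounded: 0 ≤ JSD ≤ log(2).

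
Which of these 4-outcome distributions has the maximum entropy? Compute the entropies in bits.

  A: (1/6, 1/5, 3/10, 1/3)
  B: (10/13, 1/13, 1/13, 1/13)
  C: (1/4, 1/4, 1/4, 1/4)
C

For a discrete distribution over n outcomes, entropy is maximized by the uniform distribution.

Computing entropies:
H(A) = 1.9446 bits
H(B) = 1.1451 bits
H(C) = 2.0000 bits

The uniform distribution (where all probabilities equal 1/4) achieves the maximum entropy of log_2(4) = 2.0000 bits.

Distribution C has the highest entropy.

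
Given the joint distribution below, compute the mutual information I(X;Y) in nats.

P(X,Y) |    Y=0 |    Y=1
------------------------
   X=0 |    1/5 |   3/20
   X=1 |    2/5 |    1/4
0.0009 nats

Mutual information: I(X;Y) = H(X) + H(Y) - H(X,Y)

Marginals:
P(X) = (7/20, 13/20), H(X) = 0.6474 nats
P(Y) = (3/5, 2/5), H(Y) = 0.6730 nats

Joint entropy: H(X,Y) = 1.3195 nats

I(X;Y) = 0.6474 + 0.6730 - 1.3195 = 0.0009 nats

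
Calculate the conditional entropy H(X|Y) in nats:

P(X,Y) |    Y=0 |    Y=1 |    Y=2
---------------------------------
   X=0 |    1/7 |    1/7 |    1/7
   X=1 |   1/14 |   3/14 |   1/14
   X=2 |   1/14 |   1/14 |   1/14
1.0276 nats

Using the chain rule: H(X|Y) = H(X,Y) - H(Y)

First, compute H(X,Y) = 2.1066 nats

Marginal P(Y) = (2/7, 3/7, 2/7)
H(Y) = 1.0790 nats

H(X|Y) = H(X,Y) - H(Y) = 2.1066 - 1.0790 = 1.0276 nats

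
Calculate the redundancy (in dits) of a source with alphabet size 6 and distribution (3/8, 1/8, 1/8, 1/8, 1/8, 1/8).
0.0540 dits

Redundancy measures how far a source is from maximum entropy:
R = H_max - H(X)

Maximum entropy for 6 symbols: H_max = log_10(6) = 0.7782 dits
Actual entropy: H(X) = 0.7242 dits
Redundancy: R = 0.7782 - 0.7242 = 0.0540 dits

This redundancy represents potential for compression: the source could be compressed by 0.0540 dits per symbol.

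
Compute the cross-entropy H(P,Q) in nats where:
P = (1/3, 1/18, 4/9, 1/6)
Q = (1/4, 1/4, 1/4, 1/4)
1.3863 nats

Cross-entropy: H(P,Q) = -Σ p(x) log q(x)

Alternatively: H(P,Q) = H(P) + D_KL(P||Q)
H(P) = 1.1858 nats
D_KL(P||Q) = 0.2005 nats

H(P,Q) = 1.1858 + 0.2005 = 1.3863 nats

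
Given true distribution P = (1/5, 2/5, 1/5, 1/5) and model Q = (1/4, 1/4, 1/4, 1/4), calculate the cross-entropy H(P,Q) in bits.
2.0000 bits

Cross-entropy: H(P,Q) = -Σ p(x) log q(x)

Alternatively: H(P,Q) = H(P) + D_KL(P||Q)
H(P) = 1.9219 bits
D_KL(P||Q) = 0.0781 bits

H(P,Q) = 1.9219 + 0.0781 = 2.0000 bits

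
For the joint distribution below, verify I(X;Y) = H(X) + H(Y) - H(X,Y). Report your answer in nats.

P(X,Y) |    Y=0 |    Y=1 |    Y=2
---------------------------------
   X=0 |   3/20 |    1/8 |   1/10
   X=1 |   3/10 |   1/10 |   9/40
I(X;Y) = 0.0200 nats

Mutual information has multiple equivalent forms:
- I(X;Y) = H(X) - H(X|Y)
- I(X;Y) = H(Y) - H(Y|X)
- I(X;Y) = H(X) + H(Y) - H(X,Y)

Computing all quantities:
H(X) = 0.6616, H(Y) = 1.0602, H(X,Y) = 1.7018
H(X|Y) = 0.6416, H(Y|X) = 1.0403

Verification:
H(X) - H(X|Y) = 0.6616 - 0.6416 = 0.0200
H(Y) - H(Y|X) = 1.0602 - 1.0403 = 0.0200
H(X) + H(Y) - H(X,Y) = 0.6616 + 1.0602 - 1.7018 = 0.0200

All forms give I(X;Y) = 0.0200 nats. ✓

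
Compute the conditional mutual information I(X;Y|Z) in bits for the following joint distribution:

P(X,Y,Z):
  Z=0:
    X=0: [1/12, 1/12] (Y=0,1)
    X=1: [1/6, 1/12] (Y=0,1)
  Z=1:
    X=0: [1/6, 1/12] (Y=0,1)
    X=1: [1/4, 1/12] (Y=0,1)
0.0118 bits

Conditional mutual information: I(X;Y|Z) = H(X|Z) + H(Y|Z) - H(X,Y|Z)

H(Z) = 0.9799
H(X,Z) = 1.9591 → H(X|Z) = 0.9793
H(Y,Z) = 1.8879 → H(Y|Z) = 0.9080
H(X,Y,Z) = 2.8554 → H(X,Y|Z) = 1.8755

I(X;Y|Z) = 0.9793 + 0.9080 - 1.8755 = 0.0118 bits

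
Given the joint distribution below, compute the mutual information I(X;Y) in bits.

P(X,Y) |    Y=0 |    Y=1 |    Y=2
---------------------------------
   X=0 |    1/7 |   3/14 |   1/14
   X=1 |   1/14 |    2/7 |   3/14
0.0640 bits

Mutual information: I(X;Y) = H(X) + H(Y) - H(X,Y)

Marginals:
P(X) = (3/7, 4/7), H(X) = 0.9852 bits
P(Y) = (3/14, 1/2, 2/7), H(Y) = 1.4926 bits

Joint entropy: H(X,Y) = 2.4138 bits

I(X;Y) = 0.9852 + 1.4926 - 2.4138 = 0.0640 bits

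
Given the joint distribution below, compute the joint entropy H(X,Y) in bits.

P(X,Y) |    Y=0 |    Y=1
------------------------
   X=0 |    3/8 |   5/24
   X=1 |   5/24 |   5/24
1.9450 bits

Joint entropy is H(X,Y) = -Σ_{x,y} p(x,y) log p(x,y).

Summing over all non-zero entries:
H(X,Y) = -[3/8·log_2(3/8) + 5/24·log_2(5/24) + 5/24·log_2(5/24) + 5/24·log_2(5/24)]
H(X,Y) = 1.9450 bits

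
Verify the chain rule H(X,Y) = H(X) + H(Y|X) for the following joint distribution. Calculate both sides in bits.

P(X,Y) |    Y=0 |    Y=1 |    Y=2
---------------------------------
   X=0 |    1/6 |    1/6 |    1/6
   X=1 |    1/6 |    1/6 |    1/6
H(X,Y) = 2.5850, H(X) = 1.0000, H(Y|X) = 1.5850 (all in bits)

Chain rule: H(X,Y) = H(X) + H(Y|X)

Left side — joint entropy directly:
H(X,Y) = -Σ p(x,y) log p(x,y) = 2.5850 bits

Right side — compute H(Y|X) from the conditional distributions:
P(X) = (1/2, 1/2), so H(X) = 1.0000 bits
H(Y|X) = Σ_x P(X=x) · H(Y|X=x):
  P(Y|X=0) = (1/3, 1/3, 1/3), H(Y|X=0) = 1.5850, weight P(X=0) = 1/2
  P(Y|X=1) = (1/3, 1/3, 1/3), H(Y|X=1) = 1.5850, weight P(X=1) = 1/2
H(Y|X) = 1.5850 bits

H(X) + H(Y|X) = 1.0000 + 1.5850 = 2.5850 bits

Both sides equal 2.5850 bits. ✓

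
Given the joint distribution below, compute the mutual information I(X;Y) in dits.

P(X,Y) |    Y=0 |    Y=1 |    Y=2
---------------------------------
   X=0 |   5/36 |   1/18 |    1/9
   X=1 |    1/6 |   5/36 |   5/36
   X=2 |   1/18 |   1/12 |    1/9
0.0100 dits

Mutual information: I(X;Y) = H(X) + H(Y) - H(X,Y)

Marginals:
P(X) = (11/36, 4/9, 1/4), H(X) = 0.4644 dits
P(Y) = (13/36, 5/18, 13/36), H(Y) = 0.4740 dits

Joint entropy: H(X,Y) = 0.9284 dits

I(X;Y) = 0.4644 + 0.4740 - 0.9284 = 0.0100 dits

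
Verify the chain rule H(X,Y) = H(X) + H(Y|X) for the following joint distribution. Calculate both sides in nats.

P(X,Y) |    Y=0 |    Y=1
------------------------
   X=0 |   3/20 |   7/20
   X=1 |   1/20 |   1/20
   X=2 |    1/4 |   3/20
H(X,Y) = 1.5827, H(X) = 0.9433, H(Y|X) = 0.6394 (all in nats)

Chain rule: H(X,Y) = H(X) + H(Y|X)

Left side — joint entropy directly:
H(X,Y) = -Σ p(x,y) log p(x,y) = 1.5827 nats

Right side — compute H(Y|X) from the conditional distributions:
P(X) = (1/2, 1/10, 2/5), so H(X) = 0.9433 nats
H(Y|X) = Σ_x P(X=x) · H(Y|X=x):
  P(Y|X=0) = (3/10, 7/10), H(Y|X=0) = 0.6109, weight P(X=0) = 1/2
  P(Y|X=1) = (1/2, 1/2), H(Y|X=1) = 0.6931, weight P(X=1) = 1/10
  P(Y|X=2) = (5/8, 3/8), H(Y|X=2) = 0.6616, weight P(X=2) = 2/5
H(Y|X) = 0.6394 nats

H(X) + H(Y|X) = 0.9433 + 0.6394 = 1.5827 nats

Both sides equal 1.5827 nats. ✓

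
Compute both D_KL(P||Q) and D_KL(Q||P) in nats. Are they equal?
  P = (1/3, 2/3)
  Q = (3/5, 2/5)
D_KL(P||Q) = 0.1446, D_KL(Q||P) = 0.1483

KL divergence is not symmetric: D_KL(P||Q) ≠ D_KL(Q||P) in general.

D_KL(P||Q) = 0.1446 nats
D_KL(Q||P) = 0.1483 nats

No, they are not equal!

This asymmetry is why KL divergence is not a true distance metric.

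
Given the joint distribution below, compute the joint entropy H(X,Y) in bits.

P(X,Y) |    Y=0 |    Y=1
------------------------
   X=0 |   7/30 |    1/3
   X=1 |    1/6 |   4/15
1.9575 bits

Joint entropy is H(X,Y) = -Σ_{x,y} p(x,y) log p(x,y).

Summing over all non-zero entries:
H(X,Y) = -[7/30·log_2(7/30) + 1/3·log_2(1/3) + 1/6·log_2(1/6) + 4/15·log_2(4/15)]
H(X,Y) = 1.9575 bits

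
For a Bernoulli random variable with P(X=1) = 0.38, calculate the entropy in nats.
0.6641 nats

The binary entropy function is:
H(p) = -p log(p) - (1-p) log(1-p)

H(0.38) = -0.38 × log_e(0.38) - 0.62 × log_e(0.62)
H(0.38) = 0.6641 nats

Note: Binary entropy is maximized at p=0.5 (H=1 bit) and minimized at p=0 or p=1 (H=0).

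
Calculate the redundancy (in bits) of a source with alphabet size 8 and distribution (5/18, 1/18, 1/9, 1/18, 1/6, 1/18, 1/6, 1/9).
0.2256 bits

Redundancy measures how far a source is from maximum entropy:
R = H_max - H(X)

Maximum entropy for 8 symbols: H_max = log_2(8) = 3.0000 bits
Actual entropy: H(X) = 2.7744 bits
Redundancy: R = 3.0000 - 2.7744 = 0.2256 bits

This redundancy represents potential for compression: the source could be compressed by 0.2256 bits per symbol.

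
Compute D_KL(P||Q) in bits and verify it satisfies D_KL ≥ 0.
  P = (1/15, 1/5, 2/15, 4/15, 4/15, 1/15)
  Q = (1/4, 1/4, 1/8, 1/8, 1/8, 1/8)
0.3434 bits

KL divergence satisfies the Gibbs inequality: D_KL(P||Q) ≥ 0 for all distributions P, Q.

D_KL(P||Q) = Σ p(x) log(p(x)/q(x))
Term by term:
  x=0: 1/15 × log_2[(1/15)/(1/4)] = -0.1271
  x=1: 1/5 × log_2[(1/5)/(1/4)] = -0.0644
  x=2: 2/15 × log_2[(2/15)/(1/8)] = 0.0124
  x=3: 4/15 × log_2[(4/15)/(1/8)] = 0.2915
  x=4: 4/15 × log_2[(4/15)/(1/8)] = 0.2915
  x=5: 1/15 × log_2[(1/15)/(1/8)] = -0.0605
D_KL(P||Q) = 0.3434 bits

D_KL(P||Q) = 0.3434 ≥ 0 ✓

This non-negativity is a fundamental property: relative entropy cannot be negative because it measures how different Q is from P.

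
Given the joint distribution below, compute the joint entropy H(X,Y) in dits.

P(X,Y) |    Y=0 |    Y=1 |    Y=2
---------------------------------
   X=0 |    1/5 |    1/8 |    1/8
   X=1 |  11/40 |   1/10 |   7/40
0.7522 dits

Joint entropy is H(X,Y) = -Σ_{x,y} p(x,y) log p(x,y).

Summing over all non-zero entries:
H(X,Y) = -[1/5·log_10(1/5) + 1/8·log_10(1/8) + 1/8·log_10(1/8) + 11/40·log_10(11/40) + 1/10·log_10(1/10) + 7/40·log_10(7/40)]
H(X,Y) = 0.7522 dits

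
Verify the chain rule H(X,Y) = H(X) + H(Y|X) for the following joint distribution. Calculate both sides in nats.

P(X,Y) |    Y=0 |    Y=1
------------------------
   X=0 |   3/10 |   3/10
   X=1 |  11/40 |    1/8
H(X,Y) = 1.3373, H(X) = 0.6730, H(Y|X) = 0.6643 (all in nats)

Chain rule: H(X,Y) = H(X) + H(Y|X)

Left side — joint entropy directly:
H(X,Y) = -Σ p(x,y) log p(x,y) = 1.3373 nats

Right side — compute H(Y|X) from the conditional distributions:
P(X) = (3/5, 2/5), so H(X) = 0.6730 nats
H(Y|X) = Σ_x P(X=x) · H(Y|X=x):
  P(Y|X=0) = (1/2, 1/2), H(Y|X=0) = 0.6931, weight P(X=0) = 3/5
  P(Y|X=1) = (11/16, 5/16), H(Y|X=1) = 0.6211, weight P(X=1) = 2/5
H(Y|X) = 0.6643 nats

H(X) + H(Y|X) = 0.6730 + 0.6643 = 1.3373 nats

Both sides equal 1.3373 nats. ✓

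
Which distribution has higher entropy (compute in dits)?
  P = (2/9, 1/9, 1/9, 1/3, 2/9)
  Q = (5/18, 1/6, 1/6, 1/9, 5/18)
Q

Computing entropies in dits:
H(P) = 0.6614
H(Q) = 0.6745

Distribution Q has higher entropy.

Intuition: The distribution closer to uniform (more spread out) has higher entropy.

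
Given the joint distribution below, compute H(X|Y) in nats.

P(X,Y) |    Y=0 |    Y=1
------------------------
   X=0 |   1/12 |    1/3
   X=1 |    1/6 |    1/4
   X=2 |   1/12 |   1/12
0.9961 nats

Using the chain rule: H(X|Y) = H(X,Y) - H(Y)

First, compute H(X,Y) = 1.6326 nats

Marginal P(Y) = (1/3, 2/3)
H(Y) = 0.6365 nats

H(X|Y) = H(X,Y) - H(Y) = 1.6326 - 0.6365 = 0.9961 nats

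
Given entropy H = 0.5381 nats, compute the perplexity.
1.7127

Perplexity is e^H (or exp(H) for natural log).

H = 0.5381 nats
Perplexity = e^0.5381 = 1.7127

Interpretation: The model's uncertainty is equivalent to choosing uniformly among 1.7 options.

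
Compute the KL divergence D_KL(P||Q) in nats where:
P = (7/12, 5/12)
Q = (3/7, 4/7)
0.0482 nats

KL divergence: D_KL(P||Q) = Σ p(x) log(p(x)/q(x))

Computing term by term:
  x=0: 7/12 × log_e[(7/12)/(3/7)] = 7/12 × 0.3083 = 0.1798
  x=1: 5/12 × log_e[(5/12)/(4/7)] = 5/12 × -0.3159 = -0.1316

D_KL(P||Q) = 0.0482 nats

Note: KL divergence is always non-negative and equals 0 iff P = Q.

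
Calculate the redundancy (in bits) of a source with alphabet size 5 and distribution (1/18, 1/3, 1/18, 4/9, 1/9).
0.4581 bits

Redundancy measures how far a source is from maximum entropy:
R = H_max - H(X)

Maximum entropy for 5 symbols: H_max = log_2(5) = 2.3219 bits
Actual entropy: H(X) = 1.8638 bits
Redundancy: R = 2.3219 - 1.8638 = 0.4581 bits

This redundancy represents potential for compression: the source could be compressed by 0.4581 bits per symbol.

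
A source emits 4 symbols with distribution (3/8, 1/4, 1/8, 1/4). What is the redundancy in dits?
0.0284 dits

Redundancy measures how far a source is from maximum entropy:
R = H_max - H(X)

Maximum entropy for 4 symbols: H_max = log_10(4) = 0.6021 dits
Actual entropy: H(X) = 0.5737 dits
Redundancy: R = 0.6021 - 0.5737 = 0.0284 dits

This redundancy represents potential for compression: the source could be compressed by 0.0284 dits per symbol.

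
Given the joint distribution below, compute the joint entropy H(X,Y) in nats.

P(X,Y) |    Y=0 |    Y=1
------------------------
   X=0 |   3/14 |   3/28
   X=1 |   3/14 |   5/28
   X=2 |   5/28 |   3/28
1.7541 nats

Joint entropy is H(X,Y) = -Σ_{x,y} p(x,y) log p(x,y).

Summing over all non-zero entries:
H(X,Y) = -[3/14·log_e(3/14) + 3/28·log_e(3/28) + 3/14·log_e(3/14) + 5/28·log_e(5/28) + 5/28·log_e(5/28) + 3/28·log_e(3/28)]
H(X,Y) = 1.7541 nats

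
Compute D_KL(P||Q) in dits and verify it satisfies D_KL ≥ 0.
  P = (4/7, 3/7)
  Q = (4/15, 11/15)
0.0892 dits

KL divergence satisfies the Gibbs inequality: D_KL(P||Q) ≥ 0 for all distributions P, Q.

D_KL(P||Q) = Σ p(x) log(p(x)/q(x))
Term by term:
  x=0: 4/7 × log_10[(4/7)/(4/15)] = 0.1891
  x=1: 3/7 × log_10[(3/7)/(11/15)] = -0.1000
D_KL(P||Q) = 0.0892 dits

D_KL(P||Q) = 0.0892 ≥ 0 ✓

This non-negativity is a fundamental property: relative entropy cannot be negative because it measures how different Q is from P.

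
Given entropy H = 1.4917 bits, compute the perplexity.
2.8122

Perplexity is 2^H (or exp(H) for natural log).

H = 1.4917 bits
Perplexity = 2^1.4917 = 2.8122

Interpretation: The model's uncertainty is equivalent to choosing uniformly among 2.8 options.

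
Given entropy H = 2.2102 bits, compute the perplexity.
4.6274

Perplexity is 2^H (or exp(H) for natural log).

H = 2.2102 bits
Perplexity = 2^2.2102 = 4.6274

Interpretation: The model's uncertainty is equivalent to choosing uniformly among 4.6 options.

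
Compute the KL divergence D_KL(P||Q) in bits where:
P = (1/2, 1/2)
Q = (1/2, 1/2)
0.0000 bits

KL divergence: D_KL(P||Q) = Σ p(x) log(p(x)/q(x))

Computing term by term:
  x=0: 1/2 × log_2[(1/2)/(1/2)] = 1/2 × 0.0000 = 0.0000
  x=1: 1/2 × log_2[(1/2)/(1/2)] = 1/2 × 0.0000 = 0.0000

D_KL(P||Q) = 0.0000 bits

Note: KL divergence is always non-negative and equals 0 iff P = Q.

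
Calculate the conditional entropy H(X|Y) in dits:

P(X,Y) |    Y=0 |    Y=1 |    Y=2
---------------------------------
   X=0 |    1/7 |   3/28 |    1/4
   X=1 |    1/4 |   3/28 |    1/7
0.2882 dits

Using the chain rule: H(X|Y) = H(X,Y) - H(Y)

First, compute H(X,Y) = 0.7504 dits

Marginal P(Y) = (11/28, 3/14, 11/28)
H(Y) = 0.4622 dits

H(X|Y) = H(X,Y) - H(Y) = 0.7504 - 0.4622 = 0.2882 dits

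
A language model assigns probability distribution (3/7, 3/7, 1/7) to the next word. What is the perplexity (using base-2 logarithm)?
2.7298

Perplexity is 2^H (or exp(H) for natural log).

First, H = -Σ p log p = 1.4488 bits
Perplexity = 2^1.4488 = 2.7298

Interpretation: The model's uncertainty is equivalent to choosing uniformly among 2.7 options.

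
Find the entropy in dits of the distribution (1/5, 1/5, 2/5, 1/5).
0.5786 dits

Shannon entropy is H(X) = -Σ p(x) log p(x).

For P = (1/5, 1/5, 2/5, 1/5):
H = -1/5 × log_10(1/5) -1/5 × log_10(1/5) -2/5 × log_10(2/5) -1/5 × log_10(1/5)
H = 0.5786 dits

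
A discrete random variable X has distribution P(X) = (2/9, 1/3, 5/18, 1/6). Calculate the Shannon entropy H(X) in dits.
0.5884 dits

Shannon entropy is H(X) = -Σ p(x) log p(x).

For P = (2/9, 1/3, 5/18, 1/6):
H = -2/9 × log_10(2/9) -1/3 × log_10(1/3) -5/18 × log_10(5/18) -1/6 × log_10(1/6)
H = 0.5884 dits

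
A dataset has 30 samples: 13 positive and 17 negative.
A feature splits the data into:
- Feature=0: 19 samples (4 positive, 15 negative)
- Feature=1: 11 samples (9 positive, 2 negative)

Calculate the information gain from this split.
0.2661 bits

Information Gain = H(Y) - H(Y|Feature)

Before split:
P(positive) = 13/30 = 0.4333
H(Y) = 0.9871 bits

After split:
Feature=0: H = 0.7425 bits (weight = 19/30)
Feature=1: H = 0.6840 bits (weight = 11/30)
H(Y|Feature) = (19/30)×0.7425 + (11/30)×0.6840 = 0.7211 bits

Information Gain = 0.9871 - 0.7211 = 0.2661 bits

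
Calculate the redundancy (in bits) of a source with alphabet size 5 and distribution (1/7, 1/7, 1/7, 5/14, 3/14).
0.1120 bits

Redundancy measures how far a source is from maximum entropy:
R = H_max - H(X)

Maximum entropy for 5 symbols: H_max = log_2(5) = 2.3219 bits
Actual entropy: H(X) = 2.2099 bits
Redundancy: R = 2.3219 - 2.2099 = 0.1120 bits

This redundancy represents potential for compression: the source could be compressed by 0.1120 bits per symbol.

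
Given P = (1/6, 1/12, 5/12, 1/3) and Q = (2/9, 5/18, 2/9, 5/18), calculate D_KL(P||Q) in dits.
0.0757 dits

KL divergence: D_KL(P||Q) = Σ p(x) log(p(x)/q(x))

Computing term by term:
  x=0: 1/6 × log_10[(1/6)/(2/9)] = 1/6 × -0.1249 = -0.0208
  x=1: 1/12 × log_10[(1/12)/(5/18)] = 1/12 × -0.5229 = -0.0436
  x=2: 5/12 × log_10[(5/12)/(2/9)] = 5/12 × 0.2730 = 0.1138
  x=3: 1/3 × log_10[(1/3)/(5/18)] = 1/3 × 0.0792 = 0.0264

D_KL(P||Q) = 0.0757 dits

Note: KL divergence is always non-negative and equals 0 iff P = Q.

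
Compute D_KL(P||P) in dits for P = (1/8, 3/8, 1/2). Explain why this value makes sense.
0.0000 dits

KL divergence satisfies the Gibbs inequality: D_KL(P||Q) ≥ 0 for all distributions P, Q.

D_KL(P||Q) = Σ p(x) log(p(x)/q(x))
Each term is p(x) × log_10(p(x)/p(x)) = p(x) × log_10(1) = 0, so the sum is 0.
D_KL(P||Q) = 0.0000 dits

When P = Q, the KL divergence is exactly 0, as there is no 'divergence' between identical distributions.

This non-negativity is a fundamental property: relative entropy cannot be negative because it measures how different Q is from P.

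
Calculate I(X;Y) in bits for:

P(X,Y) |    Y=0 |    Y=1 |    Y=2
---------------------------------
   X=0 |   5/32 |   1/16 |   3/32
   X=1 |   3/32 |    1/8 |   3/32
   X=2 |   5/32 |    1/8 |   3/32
0.0289 bits

Mutual information: I(X;Y) = H(X) + H(Y) - H(X,Y)

Marginals:
P(X) = (5/16, 5/16, 3/8), H(X) = 1.5794 bits
P(Y) = (13/32, 5/16, 9/32), H(Y) = 1.5671 bits

Joint entropy: H(X,Y) = 3.1175 bits

I(X;Y) = 1.5794 + 1.5671 - 3.1175 = 0.0289 bits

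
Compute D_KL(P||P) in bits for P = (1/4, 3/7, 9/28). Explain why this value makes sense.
0.0000 bits

KL divergence satisfies the Gibbs inequality: D_KL(P||Q) ≥ 0 for all distributions P, Q.

D_KL(P||Q) = Σ p(x) log(p(x)/q(x))
Each term is p(x) × log_2(p(x)/p(x)) = p(x) × log_2(1) = 0, so the sum is 0.
D_KL(P||Q) = 0.0000 bits

When P = Q, the KL divergence is exactly 0, as there is no 'divergence' between identical distributions.

This non-negativity is a fundamental property: relative entropy cannot be negative because it measures how different Q is from P.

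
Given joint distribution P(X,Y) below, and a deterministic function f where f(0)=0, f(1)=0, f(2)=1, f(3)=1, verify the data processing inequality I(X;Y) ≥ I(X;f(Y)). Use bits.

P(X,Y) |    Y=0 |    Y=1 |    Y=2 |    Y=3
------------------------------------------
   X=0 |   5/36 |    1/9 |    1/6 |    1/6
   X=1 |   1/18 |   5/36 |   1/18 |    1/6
I(X;Y) = 0.0507, I(X;f(Y)) = 0.0010, inequality holds: 0.0507 ≥ 0.0010

Data Processing Inequality: For any Markov chain X → Y → Z, we have I(X;Y) ≥ I(X;Z).

Here Z = f(Y) is a deterministic function of Y, forming X → Y → Z.

Original I(X;Y) = 0.0507 bits

After applying f:
P(X,Z) where Z=f(Y):
- P(X,Z=0) = P(X,Y=0) + P(X,Y=1)
- P(X,Z=1) = P(X,Y=2) + P(X,Y=3)

I(X;Z) = I(X;f(Y)) = 0.0010 bits

Verification: 0.0507 ≥ 0.0010 ✓

Information cannot be created by processing; the function f can only lose information about X.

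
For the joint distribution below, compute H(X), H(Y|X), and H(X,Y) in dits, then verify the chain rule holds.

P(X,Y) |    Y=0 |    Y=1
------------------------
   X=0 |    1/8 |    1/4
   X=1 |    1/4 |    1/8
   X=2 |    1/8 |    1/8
H(X,Y) = 0.7526, H(X) = 0.4700, H(Y|X) = 0.2826 (all in dits)

Chain rule: H(X,Y) = H(X) + H(Y|X)

Left side — joint entropy directly:
H(X,Y) = -Σ p(x,y) log p(x,y) = 0.7526 dits

Right side — compute H(Y|X) from the conditional distributions:
P(X) = (3/8, 3/8, 1/4), so H(X) = 0.4700 dits
H(Y|X) = Σ_x P(X=x) · H(Y|X=x):
  P(Y|X=0) = (1/3, 2/3), H(Y|X=0) = 0.2764, weight P(X=0) = 3/8
  P(Y|X=1) = (2/3, 1/3), H(Y|X=1) = 0.2764, weight P(X=1) = 3/8
  P(Y|X=2) = (1/2, 1/2), H(Y|X=2) = 0.3010, weight P(X=2) = 1/4
H(Y|X) = 0.2826 dits

H(X) + H(Y|X) = 0.4700 + 0.2826 = 0.7526 dits

Both sides equal 0.7526 dits. ✓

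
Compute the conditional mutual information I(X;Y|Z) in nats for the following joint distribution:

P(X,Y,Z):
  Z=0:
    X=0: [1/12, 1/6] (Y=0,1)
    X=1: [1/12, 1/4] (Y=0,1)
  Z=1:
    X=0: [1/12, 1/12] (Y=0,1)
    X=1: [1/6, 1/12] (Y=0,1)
0.0082 nats

Conditional mutual information: I(X;Y|Z) = H(X|Z) + H(Y|Z) - H(X,Y|Z)

H(Z) = 0.6792
H(X,Z) = 1.3580 → H(X|Z) = 0.6788
H(Y,Z) = 1.3086 → H(Y|Z) = 0.6294
H(X,Y,Z) = 1.9792 → H(X,Y|Z) = 1.3000

I(X;Y|Z) = 0.6788 + 0.6294 - 1.3000 = 0.0082 nats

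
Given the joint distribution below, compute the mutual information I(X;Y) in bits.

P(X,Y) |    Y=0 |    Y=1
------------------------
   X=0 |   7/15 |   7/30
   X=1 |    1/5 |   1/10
0.0000 bits

Mutual information: I(X;Y) = H(X) + H(Y) - H(X,Y)

Marginals:
P(X) = (7/10, 3/10), H(X) = 0.8813 bits
P(Y) = (2/3, 1/3), H(Y) = 0.9183 bits

Joint entropy: H(X,Y) = 1.7996 bits

I(X;Y) = 0.8813 + 0.9183 - 1.7996 = 0.0000 bits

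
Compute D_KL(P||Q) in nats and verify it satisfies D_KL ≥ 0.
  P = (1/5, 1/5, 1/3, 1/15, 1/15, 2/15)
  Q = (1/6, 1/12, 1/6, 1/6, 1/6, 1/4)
0.2366 nats

KL divergence satisfies the Gibbs inequality: D_KL(P||Q) ≥ 0 for all distributions P, Q.

D_KL(P||Q) = Σ p(x) log(p(x)/q(x))
Term by term:
  x=0: 1/5 × log_e[(1/5)/(1/6)] = 0.0365
  x=1: 1/5 × log_e[(1/5)/(1/12)] = 0.1751
  x=2: 1/3 × log_e[(1/3)/(1/6)] = 0.2310
  x=3: 1/15 × log_e[(1/15)/(1/6)] = -0.0611
  x=4: 1/15 × log_e[(1/15)/(1/6)] = -0.0611
  x=5: 2/15 × log_e[(2/15)/(1/4)] = -0.0838
D_KL(P||Q) = 0.2366 nats

D_KL(P||Q) = 0.2366 ≥ 0 ✓

This non-negativity is a fundamental property: relative entropy cannot be negative because it measures how different Q is from P.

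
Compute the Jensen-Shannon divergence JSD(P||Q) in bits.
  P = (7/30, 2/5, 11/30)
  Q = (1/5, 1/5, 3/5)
0.0460 bits

Jensen-Shannon divergence is:
JSD(P||Q) = 0.5 × D_KL(P||M) + 0.5 × D_KL(Q||M)
where M = 0.5 × (P + Q) is the mixture distribution.

M = 0.5 × (7/30, 2/5, 11/30) + 0.5 × (1/5, 1/5, 3/5) = (0.216667, 3/10, 0.483333)

D_KL(P||M) = 0.0448 bits
D_KL(Q||M) = 0.0471 bits

JSD(P||Q) = 0.5 × 0.0448 + 0.5 × 0.0471 = 0.0460 bits

Unlike KL divergence, JSD is symmetric and bounded: 0 ≤ JSD ≤ log(2).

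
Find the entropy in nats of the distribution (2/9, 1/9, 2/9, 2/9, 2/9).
1.5811 nats

Shannon entropy is H(X) = -Σ p(x) log p(x).

For P = (2/9, 1/9, 2/9, 2/9, 2/9):
H = -2/9 × log_e(2/9) -1/9 × log_e(1/9) -2/9 × log_e(2/9) -2/9 × log_e(2/9) -2/9 × log_e(2/9)
H = 1.5811 nats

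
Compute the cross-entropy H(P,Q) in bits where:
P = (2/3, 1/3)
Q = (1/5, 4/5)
1.6553 bits

Cross-entropy: H(P,Q) = -Σ p(x) log q(x)

Alternatively: H(P,Q) = H(P) + D_KL(P||Q)
H(P) = 0.9183 bits
D_KL(P||Q) = 0.7370 bits

H(P,Q) = 0.9183 + 0.7370 = 1.6553 bits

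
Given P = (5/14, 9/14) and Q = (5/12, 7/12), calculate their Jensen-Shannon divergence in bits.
0.0027 bits

Jensen-Shannon divergence is:
JSD(P||Q) = 0.5 × D_KL(P||M) + 0.5 × D_KL(Q||M)
where M = 0.5 × (P + Q) is the mixture distribution.

M = 0.5 × (5/14, 9/14) + 0.5 × (5/12, 7/12) = (0.386905, 0.613095)

D_KL(P||M) = 0.0027 bits
D_KL(Q||M) = 0.0027 bits

JSD(P||Q) = 0.5 × 0.0027 + 0.5 × 0.0027 = 0.0027 bits

Unlike KL divergence, JSD is symmetric and bounded: 0 ≤ JSD ≤ log(2).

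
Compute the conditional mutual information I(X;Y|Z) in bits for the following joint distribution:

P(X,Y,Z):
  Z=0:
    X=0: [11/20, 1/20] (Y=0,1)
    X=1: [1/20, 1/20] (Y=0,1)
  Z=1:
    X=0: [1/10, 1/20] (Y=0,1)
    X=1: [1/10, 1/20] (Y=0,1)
0.0659 bits

Conditional mutual information: I(X;Y|Z) = H(X|Z) + H(Y|Z) - H(X,Y|Z)

H(Z) = 0.8813
H(X,Z) = 1.5955 → H(X|Z) = 0.7142
H(Y,Z) = 1.5710 → H(Y|Z) = 0.6897
H(X,Y,Z) = 2.2192 → H(X,Y|Z) = 1.3379

I(X;Y|Z) = 0.7142 + 0.6897 - 1.3379 = 0.0659 bits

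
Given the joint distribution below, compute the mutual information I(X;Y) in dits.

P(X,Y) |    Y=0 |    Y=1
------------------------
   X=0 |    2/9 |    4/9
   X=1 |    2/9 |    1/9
0.0219 dits

Mutual information: I(X;Y) = H(X) + H(Y) - H(X,Y)

Marginals:
P(X) = (2/3, 1/3), H(X) = 0.2764 dits
P(Y) = (4/9, 5/9), H(Y) = 0.2983 dits

Joint entropy: H(X,Y) = 0.5529 dits

I(X;Y) = 0.2764 + 0.2983 - 0.5529 = 0.0219 dits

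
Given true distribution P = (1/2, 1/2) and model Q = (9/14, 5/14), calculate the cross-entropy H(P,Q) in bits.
1.0614 bits

Cross-entropy: H(P,Q) = -Σ p(x) log q(x)

Alternatively: H(P,Q) = H(P) + D_KL(P||Q)
H(P) = 1.0000 bits
D_KL(P||Q) = 0.0614 bits

H(P,Q) = 1.0000 + 0.0614 = 1.0614 bits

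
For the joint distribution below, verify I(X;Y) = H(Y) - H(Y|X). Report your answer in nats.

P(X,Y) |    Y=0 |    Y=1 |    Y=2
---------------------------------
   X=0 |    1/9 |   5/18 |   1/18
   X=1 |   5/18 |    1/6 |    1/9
I(X;Y) = 0.0542 nats

Mutual information has multiple equivalent forms:
- I(X;Y) = H(X) - H(X|Y)
- I(X;Y) = H(Y) - H(Y|X)
- I(X;Y) = H(X) + H(Y) - H(X,Y)

Computing all quantities:
H(X) = 0.6870, H(Y) = 1.0263, H(X,Y) = 1.6591
H(X|Y) = 0.6328, H(Y|X) = 0.9721

Verification:
H(X) - H(X|Y) = 0.6870 - 0.6328 = 0.0542
H(Y) - H(Y|X) = 1.0263 - 0.9721 = 0.0542
H(X) + H(Y) - H(X,Y) = 0.6870 + 1.0263 - 1.6591 = 0.0542

All forms give I(X;Y) = 0.0542 nats. ✓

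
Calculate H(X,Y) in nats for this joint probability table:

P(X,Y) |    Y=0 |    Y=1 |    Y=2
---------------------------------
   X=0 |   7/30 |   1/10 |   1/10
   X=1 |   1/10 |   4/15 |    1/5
1.7047 nats

Joint entropy is H(X,Y) = -Σ_{x,y} p(x,y) log p(x,y).

Summing over all non-zero entries:
H(X,Y) = -[7/30·log_e(7/30) + 1/10·log_e(1/10) + 1/10·log_e(1/10) + 1/10·log_e(1/10) + 4/15·log_e(4/15) + 1/5·log_e(1/5)]
H(X,Y) = 1.7047 nats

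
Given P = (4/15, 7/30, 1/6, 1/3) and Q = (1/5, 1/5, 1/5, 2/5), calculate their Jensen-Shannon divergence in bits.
0.0077 bits

Jensen-Shannon divergence is:
JSD(P||Q) = 0.5 × D_KL(P||M) + 0.5 × D_KL(Q||M)
where M = 0.5 × (P + Q) is the mixture distribution.

M = 0.5 × (4/15, 7/30, 1/6, 1/3) + 0.5 × (1/5, 1/5, 1/5, 2/5) = (7/30, 0.216667, 0.183333, 11/30)

D_KL(P||M) = 0.0076 bits
D_KL(Q||M) = 0.0077 bits

JSD(P||Q) = 0.5 × 0.0076 + 0.5 × 0.0077 = 0.0077 bits

Unlike KL divergence, JSD is symmetric and bounded: 0 ≤ JSD ≤ log(2).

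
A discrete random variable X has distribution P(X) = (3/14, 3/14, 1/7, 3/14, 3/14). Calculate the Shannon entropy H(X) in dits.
0.6942 dits

Shannon entropy is H(X) = -Σ p(x) log p(x).

For P = (3/14, 3/14, 1/7, 3/14, 3/14):
H = -3/14 × log_10(3/14) -3/14 × log_10(3/14) -1/7 × log_10(1/7) -3/14 × log_10(3/14) -3/14 × log_10(3/14)
H = 0.6942 dits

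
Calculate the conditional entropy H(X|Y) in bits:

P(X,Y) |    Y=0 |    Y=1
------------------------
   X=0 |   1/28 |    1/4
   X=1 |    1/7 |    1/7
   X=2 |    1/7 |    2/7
1.4853 bits

Using the chain rule: H(X|Y) = H(X,Y) - H(Y)

First, compute H(X,Y) = 2.3912 bits

Marginal P(Y) = (9/28, 19/28)
H(Y) = 0.9059 bits

H(X|Y) = H(X,Y) - H(Y) = 2.3912 - 0.9059 = 1.4853 bits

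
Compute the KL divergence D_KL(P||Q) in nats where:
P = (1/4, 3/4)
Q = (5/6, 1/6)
0.8271 nats

KL divergence: D_KL(P||Q) = Σ p(x) log(p(x)/q(x))

Computing term by term:
  x=0: 1/4 × log_e[(1/4)/(5/6)] = 1/4 × -1.2040 = -0.3010
  x=1: 3/4 × log_e[(3/4)/(1/6)] = 3/4 × 1.5041 = 1.1281

D_KL(P||Q) = 0.8271 nats

Note: KL divergence is always non-negative and equals 0 iff P = Q.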